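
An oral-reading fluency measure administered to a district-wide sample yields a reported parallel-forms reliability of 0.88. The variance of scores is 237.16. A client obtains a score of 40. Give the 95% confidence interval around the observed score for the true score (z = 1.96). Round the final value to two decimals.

[29.54, 50.46]

SD = √237.16 ≈ 15.4000
SEM = 15.4000*√(1 − 0.8800) ≈ 5.3347
Margin = 1.96 * 5.3347 ≈ 10.4560
95% CI: 40 ± 10.4560 = [29.5440, 50.4560]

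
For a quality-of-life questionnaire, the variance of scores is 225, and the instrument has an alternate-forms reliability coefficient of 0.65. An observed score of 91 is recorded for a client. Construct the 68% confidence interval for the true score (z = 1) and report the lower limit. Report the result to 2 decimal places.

82.13

σ = 225^(1/2) = 15.0000
SEM = 15.0000 · √(1 − 0.6500) = 15.0000 · √0.3500 ≈ 15.0000 · 0.5916 ≈ 8.8741
1 · SEM ≈ 8.8741
Lower bound: 91 − 8.8741 = 82.1259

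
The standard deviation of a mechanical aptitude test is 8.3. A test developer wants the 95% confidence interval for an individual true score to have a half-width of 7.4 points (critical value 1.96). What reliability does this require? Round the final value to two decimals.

SEM needed = half-width / z = 7.4/1.96 ≃ 3.7755
r = 1 − (SEM / SD)² = 1 − (3.7755 / 8.3)² ≃ 1 − 0.2069 ≃ 0.7931

0.79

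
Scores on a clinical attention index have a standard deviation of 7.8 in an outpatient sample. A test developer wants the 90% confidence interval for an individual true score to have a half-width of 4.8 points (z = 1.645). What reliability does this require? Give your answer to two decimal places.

Required SEM = 4.8 / 1.645 ≃ 2.918
r = 1 − (2.918/7.8)² ≃ 1 − 0.140 ≃ 0.860

0.86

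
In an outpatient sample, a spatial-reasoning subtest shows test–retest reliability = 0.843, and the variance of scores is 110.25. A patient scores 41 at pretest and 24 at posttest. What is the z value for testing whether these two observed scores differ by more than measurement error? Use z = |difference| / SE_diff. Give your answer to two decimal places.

2.89

SD = √110.25 = 10.5000
SEM = 10.5000 × √(1 − 0.8430) = 10.5000 × √0.1570 ≃ 10.5000 × 0.3962 ≃ 4.1604
SE_diff = √2 × SEM ≃ 5.8837
z = 17 / 5.8837 ≃ 2.8893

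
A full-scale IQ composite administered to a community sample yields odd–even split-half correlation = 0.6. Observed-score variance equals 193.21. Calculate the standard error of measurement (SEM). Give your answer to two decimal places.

σ = 193.21^(1/2) = 13.900
Spearman-Brown: r = 2(0.6) / (1 + 0.6) = 1.200 / 1.600 ≈ 0.750
SEM = 13.900×√(1 − 0.750) ≈ 6.950

6.95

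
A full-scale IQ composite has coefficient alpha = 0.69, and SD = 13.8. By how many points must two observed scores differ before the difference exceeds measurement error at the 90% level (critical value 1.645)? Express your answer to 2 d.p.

17.87

SEM = 13.80000 * √(1 − 0.69000) = 13.80000 * √0.31000 ≈ 13.80000 * 0.55678 ≈ 7.68351
SE_diff = SEM * √2 ≈ 7.68351 * 1.41421 ≈ 10.86613
Minimum reliable difference = 1.645 * SE_diff ≈ 1.645 * 10.86613 ≈ 17.87479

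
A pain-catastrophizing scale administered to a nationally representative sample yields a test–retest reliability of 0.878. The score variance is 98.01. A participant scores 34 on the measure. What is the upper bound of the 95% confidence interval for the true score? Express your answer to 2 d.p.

40.78

SD = √98.01 = 9.90000
SEM = 9.90000 * √(1 − 0.87800) = 9.90000 * √0.12200 ≃ 9.90000 * 0.34928 ≃ 3.45792
Margin = 1.96 * 3.45792 ≃ 6.77753
Upper bound: 34 + 6.77753 = 40.77753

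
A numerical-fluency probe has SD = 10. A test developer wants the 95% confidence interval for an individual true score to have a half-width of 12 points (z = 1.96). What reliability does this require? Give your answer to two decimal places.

Required SEM = 12 / 1.96 ≈ 6.122
r = 1 − (6.122/10)² ≈ 1 − 0.375 ≈ 0.625

0.63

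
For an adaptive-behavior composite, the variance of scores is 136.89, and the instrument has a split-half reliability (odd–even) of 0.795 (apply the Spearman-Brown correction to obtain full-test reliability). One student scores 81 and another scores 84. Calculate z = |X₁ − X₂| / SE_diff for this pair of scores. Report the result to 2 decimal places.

0.54

SD = √136.89 = 11.7000
r_full = 2·0.795 / (1 + 0.795) ≈ 0.8858
SEM = 11.7000 · √(1 − 0.8858) = 11.7000 · √0.1142 ≈ 11.7000 · 0.3379 ≈ 3.9539
SE_diff = √2 · SEM ≈ 5.5917
z = |81 − 84| / 5.5917 = 3 / 5.5917 ≈ 0.5365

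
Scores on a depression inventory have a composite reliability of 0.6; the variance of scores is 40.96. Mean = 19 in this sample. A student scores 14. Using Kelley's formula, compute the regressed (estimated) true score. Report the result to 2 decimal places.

16.00

Estimated true score = 0.6000×14 + (1 − 0.6000)×19 ≃ 16.0000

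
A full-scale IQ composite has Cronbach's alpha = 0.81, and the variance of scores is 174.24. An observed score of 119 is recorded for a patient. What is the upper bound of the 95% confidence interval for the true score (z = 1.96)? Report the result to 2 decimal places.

130.28

σ = 174.24^(1/2) = 13.20000
SEM = 13.20000 · √(1 − 0.81000) = 13.20000 · √0.19000 ≈ 13.20000 · 0.43589 ≈ 5.75375
1.96 · SEM ≈ 11.27734
Upper bound: 119 + 11.27734 = 130.27734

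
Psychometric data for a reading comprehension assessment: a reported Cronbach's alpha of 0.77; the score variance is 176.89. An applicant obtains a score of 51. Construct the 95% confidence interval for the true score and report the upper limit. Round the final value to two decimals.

σ = 176.89^(1/2) = 13.3000
SEM = 13.3000 · √(1 − 0.7700) = 13.3000 · √0.2300 ≃ 13.3000 · 0.4796 ≃ 6.3785
1.96 · SEM ≃ 12.5018
Upper bound: 51 + 12.5018 = 63.5018

63.50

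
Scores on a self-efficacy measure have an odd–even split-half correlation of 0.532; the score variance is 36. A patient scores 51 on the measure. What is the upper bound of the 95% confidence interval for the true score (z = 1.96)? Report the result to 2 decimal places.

57.50

SD = √36 ≈ 6.000
Spearman-Brown: r = 2(0.532) / (1 + 0.532) = 1.064 / 1.532 ≈ 0.695
The standard error of measurement is 6.000×√(1 − 0.695) ≈ 6.000×0.553 ≈ 3.316.
1.96 × SEM ≈ 6.500
Upper limit = 51 + 6.500 ≈ 57.500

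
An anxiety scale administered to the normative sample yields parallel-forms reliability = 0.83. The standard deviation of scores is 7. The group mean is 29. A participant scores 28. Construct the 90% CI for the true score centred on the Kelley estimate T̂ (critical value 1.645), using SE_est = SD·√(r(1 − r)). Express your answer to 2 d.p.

[23.84, 32.50]

T̂ = r·X + (1 − r)·M = 0.8300*28 + 0.1700*29 = 23.2400 + 4.9300 ≈ 28.1700
SE_est = 7.0000·√[r(1 − r)] ≈ 2.6294
90% CI: 28.1700 ± 4.3254 ≈ (23.8446, 32.4954)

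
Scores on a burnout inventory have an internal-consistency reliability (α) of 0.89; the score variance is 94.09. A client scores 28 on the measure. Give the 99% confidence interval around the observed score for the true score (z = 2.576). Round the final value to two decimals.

σ = 94.09^(1/2) = 9.7000
SEM = 9.7000*√(1 − 0.8900) ≈ 3.2171
2.576 * SEM ≈ 8.2873
99% CI: 28 ± 8.2873 = [19.7127, 36.2873]

[19.71, 36.29]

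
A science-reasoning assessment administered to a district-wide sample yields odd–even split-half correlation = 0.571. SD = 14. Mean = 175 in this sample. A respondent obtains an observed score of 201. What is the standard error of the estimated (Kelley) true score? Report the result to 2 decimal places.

6.24

Spearman-Brown: r = 2(0.571) / (1 + 0.571) = 1.1420 / 1.5710 ≈ 0.7269
SE_est = 14.0000*√(0.7269*0.2731) ≈ 6.2375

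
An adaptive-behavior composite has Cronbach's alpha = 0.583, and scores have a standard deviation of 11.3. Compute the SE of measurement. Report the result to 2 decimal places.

7.30

SEM = 11.3000·√(1 − 0.5830) ≈ 7.2970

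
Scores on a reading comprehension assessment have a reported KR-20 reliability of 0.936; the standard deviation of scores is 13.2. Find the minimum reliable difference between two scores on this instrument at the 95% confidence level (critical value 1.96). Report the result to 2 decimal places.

The standard error of measurement is 13.200×√(1 − 0.936) ≈ 13.200×0.253 ≈ 3.339.
SE_diff = SEM × √2 ≈ 3.339 × 1.414 ≈ 4.723
Minimum reliable difference = 1.96 × SE_diff ≈ 1.96 × 4.723 ≈ 9.256

9.26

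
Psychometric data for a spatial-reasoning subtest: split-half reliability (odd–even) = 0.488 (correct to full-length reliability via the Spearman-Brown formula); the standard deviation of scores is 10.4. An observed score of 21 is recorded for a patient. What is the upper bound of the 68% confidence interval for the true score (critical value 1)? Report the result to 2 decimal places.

r_full = 2·0.488 / (1 + 0.488) ≈ 0.656
The standard error of measurement is 10.400*√(1 − 0.656) ≈ 10.400*0.587 ≈ 6.101.
Margin = 1 * 6.101 ≈ 6.101
Upper limit = 21 + 6.101 ≈ 27.101

27.10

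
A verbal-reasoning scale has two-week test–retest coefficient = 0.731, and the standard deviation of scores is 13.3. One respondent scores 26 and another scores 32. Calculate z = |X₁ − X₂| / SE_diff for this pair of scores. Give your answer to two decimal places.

0.62

SEM = 13.300·√(1 − 0.731) ≈ 6.898
SE_diff = SEM · √2 ≈ 6.898 · 1.414 ≈ 9.755
z = 6 / 9.755 ≈ 0.615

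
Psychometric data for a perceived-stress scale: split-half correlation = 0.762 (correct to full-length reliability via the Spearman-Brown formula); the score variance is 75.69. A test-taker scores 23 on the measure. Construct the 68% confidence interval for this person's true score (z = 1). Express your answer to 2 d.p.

[19.80, 26.20]

SD = √75.69 = 8.7000
Spearman-Brown: r = 2(0.762) / (1 + 0.762) = 1.5240 / 1.7620 ≈ 0.8649
SEM = 8.7000 × √(1 − 0.8649) = 8.7000 × √0.1351 ≈ 8.7000 × 0.3675 ≈ 3.1975
Margin = 1 × 3.1975 ≈ 3.1975
68% CI: 23 ± 3.1975 = [19.8025, 26.1975]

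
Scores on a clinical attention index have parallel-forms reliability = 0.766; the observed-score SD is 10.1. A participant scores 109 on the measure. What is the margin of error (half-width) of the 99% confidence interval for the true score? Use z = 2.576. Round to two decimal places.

The standard error of measurement is 10.1000·√(1 − 0.7660) ≈ 10.1000·0.4837 ≈ 4.8857.
2.576 · SEM ≈ 12.5856

12.59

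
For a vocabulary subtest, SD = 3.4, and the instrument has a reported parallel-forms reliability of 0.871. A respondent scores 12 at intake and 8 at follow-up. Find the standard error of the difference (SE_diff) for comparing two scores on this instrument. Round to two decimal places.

1.73

SEM = 3.400 × √(1 − 0.871) = 3.400 × √0.129 ≃ 3.400 × 0.359 ≃ 1.221
Standard error of the difference = 1.221·√2 ≃ 1.727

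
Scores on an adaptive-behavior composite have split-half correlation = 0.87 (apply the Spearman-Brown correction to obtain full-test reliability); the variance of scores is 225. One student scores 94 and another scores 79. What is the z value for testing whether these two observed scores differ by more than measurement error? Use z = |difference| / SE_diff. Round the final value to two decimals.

2.68

SD = √225 = 15.000
r_full = 2·0.87 / (1 + 0.87) ≃ 0.930
SEM = 15.000 * √(1 − 0.930) = 15.000 * √0.070 ≃ 15.000 * 0.264 ≃ 3.955
Standard error of the difference = 3.955·√2 ≃ 5.593
z = 15 / 5.593 ≃ 2.682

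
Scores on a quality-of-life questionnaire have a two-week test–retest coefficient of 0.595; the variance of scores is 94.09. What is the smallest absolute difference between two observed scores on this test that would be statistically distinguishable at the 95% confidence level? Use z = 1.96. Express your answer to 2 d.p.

SD = √94.09 = 9.70000
The standard error of measurement is 9.70000×√(1 − 0.59500) ≈ 9.70000×0.63640 ≈ 6.17304.
Standard error of the difference = 6.17304·√2 ≈ 8.73000
Smallest detectable difference = 1.96×8.73000 ≈ 17.11080

17.11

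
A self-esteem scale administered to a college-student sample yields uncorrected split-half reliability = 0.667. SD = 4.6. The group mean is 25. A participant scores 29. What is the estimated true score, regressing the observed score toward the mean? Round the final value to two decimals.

r_full = 2·0.667 / (1 + 0.667) ≈ 0.800
T̂ = 0.800(29) + 0.200(25) ≈ 28.201

28.20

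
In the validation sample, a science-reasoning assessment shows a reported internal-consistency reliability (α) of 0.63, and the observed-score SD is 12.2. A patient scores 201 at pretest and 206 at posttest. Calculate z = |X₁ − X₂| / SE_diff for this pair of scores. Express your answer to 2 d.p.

SEM = 12.20000·√(1 − 0.63000) ≈ 7.42097
SE_diff = SEM · √2 ≈ 7.42097 · 1.41421 ≈ 10.49484
z = |201 − 206| / 10.49484 = 5 / 10.49484 ≈ 0.47642

0.48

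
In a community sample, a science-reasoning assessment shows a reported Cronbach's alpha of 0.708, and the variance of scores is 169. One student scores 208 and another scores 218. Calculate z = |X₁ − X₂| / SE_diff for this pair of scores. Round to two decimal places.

SD = √169 ≈ 13.000
SEM = 13.000·√(1 − 0.708) ≈ 7.025
Standard error of the difference = 7.025·√2 ≈ 9.935
z = 10 / 9.935 ≈ 1.007

1.01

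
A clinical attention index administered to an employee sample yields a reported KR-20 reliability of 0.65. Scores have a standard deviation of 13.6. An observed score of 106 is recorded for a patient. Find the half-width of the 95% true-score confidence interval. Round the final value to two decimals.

SEM = 13.6000 · √(1 − 0.6500) = 13.6000 · √0.3500 ≈ 13.6000 · 0.5916 ≈ 8.0459
1.96 · SEM ≈ 15.7699

15.77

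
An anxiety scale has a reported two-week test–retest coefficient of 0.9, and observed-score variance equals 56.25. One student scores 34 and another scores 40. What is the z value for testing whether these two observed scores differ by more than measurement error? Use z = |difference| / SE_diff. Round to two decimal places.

1.79

σ = 56.25^(1/2) = 7.50000
SEM = 7.50000 × √(1 − 0.90000) = 7.50000 × √0.10000 ≈ 7.50000 × 0.31623 ≈ 2.37171
SE_diff = SEM × √2 ≈ 2.37171 × 1.41421 ≈ 3.35410
z = |34 − 40| / 3.35410 = 6 / 3.35410 ≈ 1.78885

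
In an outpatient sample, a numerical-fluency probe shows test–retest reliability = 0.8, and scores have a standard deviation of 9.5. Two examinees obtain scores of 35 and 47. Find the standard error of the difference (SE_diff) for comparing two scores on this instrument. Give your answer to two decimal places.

SEM = 9.500×√(1 − 0.800) ≃ 4.249
SE_diff = SEM × √2 ≃ 4.249 × 1.414 ≃ 6.008

6.01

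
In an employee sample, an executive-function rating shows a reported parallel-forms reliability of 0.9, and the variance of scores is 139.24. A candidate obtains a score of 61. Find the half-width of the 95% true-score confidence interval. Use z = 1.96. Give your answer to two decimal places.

SD = √139.24 = 11.800
The standard error of measurement is 11.800×√(1 − 0.900) ≈ 11.800×0.316 ≈ 3.731.
Half-width = 1.96×3.731 ≈ 7.314

7.31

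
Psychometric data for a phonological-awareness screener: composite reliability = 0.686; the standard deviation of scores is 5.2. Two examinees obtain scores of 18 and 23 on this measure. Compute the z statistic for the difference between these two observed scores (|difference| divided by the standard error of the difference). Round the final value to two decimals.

1.21

SEM = 5.20000 × √(1 − 0.68600) = 5.20000 × √0.31400 ≈ 5.20000 × 0.56036 ≈ 2.91386
SE_diff = √2 × SEM ≈ 4.12082
z = |18 − 23| / 4.12082 = 5 / 4.12082 ≈ 1.21335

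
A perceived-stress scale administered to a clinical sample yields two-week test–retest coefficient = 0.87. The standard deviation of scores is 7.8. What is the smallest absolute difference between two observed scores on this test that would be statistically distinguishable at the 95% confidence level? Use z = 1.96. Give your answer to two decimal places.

7.80

SEM = 7.8000·√(1 − 0.8700) ≈ 2.8123
SE_diff = √2 · SEM ≈ 3.9772
Smallest detectable difference = 1.96·3.9772 ≈ 7.7954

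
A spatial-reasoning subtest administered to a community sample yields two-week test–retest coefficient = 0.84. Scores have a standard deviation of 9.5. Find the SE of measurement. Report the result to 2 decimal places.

SEM = 9.500×√(1 − 0.840) ≈ 3.800

3.80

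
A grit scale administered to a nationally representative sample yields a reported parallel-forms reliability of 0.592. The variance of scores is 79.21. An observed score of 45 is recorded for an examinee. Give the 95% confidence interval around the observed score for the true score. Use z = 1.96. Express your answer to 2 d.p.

SD = √79.21 = 8.9000
SEM = 8.9000 * √(1 − 0.5920) = 8.9000 * √0.4080 ≈ 8.9000 * 0.6387 ≈ 5.6849
1.96 * SEM ≈ 11.1423
Interval: (33.8577, 56.1423)

[33.86, 56.14]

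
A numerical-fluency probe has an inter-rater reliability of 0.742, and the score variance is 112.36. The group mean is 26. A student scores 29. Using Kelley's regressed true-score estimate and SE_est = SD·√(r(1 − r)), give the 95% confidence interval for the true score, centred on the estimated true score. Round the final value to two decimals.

[19.14, 37.32]

SD = √112.36 = 10.600
T̂ = 0.742(29) + 0.258(26) ≃ 28.226
SE_est = SD * √(r(1 − r)) = 10.600 * √0.191 ≃ 10.600 * 0.438 ≃ 4.638
95% CI: 28.226 ± 9.090 ≃ (19.136, 37.316)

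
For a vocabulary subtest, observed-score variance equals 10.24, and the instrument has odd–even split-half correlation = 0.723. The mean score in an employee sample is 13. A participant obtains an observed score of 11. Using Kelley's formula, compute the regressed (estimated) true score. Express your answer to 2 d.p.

Spearman-Brown: r = 2(0.723) / (1 + 0.723) = 1.4460 / 1.7230 ≃ 0.8392
T̂ = r·X + (1 − r)·M = 0.8392*11 + 0.1608*13 ≃ 9.2316 + 2.0900 ≃ 11.3215

11.32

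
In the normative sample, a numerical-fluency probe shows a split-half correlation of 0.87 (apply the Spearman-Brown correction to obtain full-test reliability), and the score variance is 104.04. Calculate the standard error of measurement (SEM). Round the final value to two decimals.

2.69

SD = √104.04 ≃ 10.20000
r_full = 2·0.87 / (1 + 0.87) ≃ 0.93048
SEM = 10.20000 * √(1 − 0.93048) = 10.20000 * √0.06952 ≃ 10.20000 * 0.26366 ≃ 2.68937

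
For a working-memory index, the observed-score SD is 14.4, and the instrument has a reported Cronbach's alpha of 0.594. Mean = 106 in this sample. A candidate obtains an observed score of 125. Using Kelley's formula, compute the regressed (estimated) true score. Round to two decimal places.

117.29

T̂ = r·X + (1 − r)·M = 0.5940·125 + 0.4060·106 = 74.2500 + 43.0360 ≃ 117.2860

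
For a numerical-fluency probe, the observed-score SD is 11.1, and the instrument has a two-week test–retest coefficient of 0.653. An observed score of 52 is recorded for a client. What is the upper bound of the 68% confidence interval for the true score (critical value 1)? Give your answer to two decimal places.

SEM = 11.10000*√(1 − 0.65300) ≈ 6.53864
Half-width = 1*6.53864 ≈ 6.53864
Upper limit = 52 + 6.53864 ≈ 58.53864

58.54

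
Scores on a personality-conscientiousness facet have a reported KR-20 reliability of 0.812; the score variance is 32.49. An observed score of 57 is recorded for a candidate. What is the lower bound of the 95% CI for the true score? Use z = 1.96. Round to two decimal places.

52.16

σ = 32.49^(1/2) = 5.700
SEM = 5.700 · √(1 − 0.812) = 5.700 · √0.188 ≈ 5.700 · 0.434 ≈ 2.471
Half-width = 1.96·2.471 ≈ 4.844
Lower bound: 57 − 4.844 = 52.156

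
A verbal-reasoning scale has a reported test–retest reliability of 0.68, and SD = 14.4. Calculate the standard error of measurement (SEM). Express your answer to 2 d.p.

8.15

SEM = 14.4000*√(1 − 0.6800) ≈ 8.1459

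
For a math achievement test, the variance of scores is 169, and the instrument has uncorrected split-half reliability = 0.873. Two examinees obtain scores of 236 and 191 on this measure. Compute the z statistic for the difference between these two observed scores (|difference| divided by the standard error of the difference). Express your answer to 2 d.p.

σ = 169^(1/2) = 13.0000
r_full = 2·0.873 / (1 + 0.873) ≈ 0.9322
SEM = 13.0000·√(1 − 0.9322) ≈ 3.3851
Standard error of the difference = 3.3851·√2 ≈ 4.7873
z = 45 / 4.7873 ≈ 9.3999

9.40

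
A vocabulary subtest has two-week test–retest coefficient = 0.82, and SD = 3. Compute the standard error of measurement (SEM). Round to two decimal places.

1.27

SEM = 3.000 × √(1 − 0.820) = 3.000 × √0.180 ≈ 3.000 × 0.424 ≈ 1.273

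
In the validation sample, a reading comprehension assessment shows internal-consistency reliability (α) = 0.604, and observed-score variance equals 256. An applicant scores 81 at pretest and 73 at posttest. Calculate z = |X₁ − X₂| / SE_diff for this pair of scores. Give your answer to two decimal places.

SD = √256 ≃ 16.000
The standard error of measurement is 16.000*√(1 − 0.604) ≃ 16.000*0.629 ≃ 10.069.
SE_diff = SEM * √2 ≃ 10.069 * 1.414 ≃ 14.239
z = |81 − 73| / 14.239 = 8 / 14.239 ≃ 0.562

0.56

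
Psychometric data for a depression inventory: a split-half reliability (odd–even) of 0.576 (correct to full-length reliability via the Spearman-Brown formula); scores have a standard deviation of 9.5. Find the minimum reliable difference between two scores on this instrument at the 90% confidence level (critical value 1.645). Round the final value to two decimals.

11.46

Full-length reliability (Spearman-Brown) = 2(0.576)/(1+0.576) ≈ 0.731
SEM = 9.500·√(1 − 0.731) ≈ 4.928
SE_diff = √2 · SEM ≈ 6.969
Smallest detectable difference = 1.645·6.969 ≈ 11.463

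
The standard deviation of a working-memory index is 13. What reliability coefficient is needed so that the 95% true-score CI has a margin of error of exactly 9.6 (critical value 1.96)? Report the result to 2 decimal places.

SEM needed = half-width / z = 9.6/1.96 ≃ 4.8980
Required reliability = 1 − (SEM/SD)² = 1 − 0.1420 ≃ 0.8580

0.86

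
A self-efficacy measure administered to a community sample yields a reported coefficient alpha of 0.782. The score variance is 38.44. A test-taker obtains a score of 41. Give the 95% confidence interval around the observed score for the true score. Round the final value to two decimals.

[35.33, 46.67]

SD = √38.44 ≈ 6.2000
The standard error of measurement is 6.2000*√(1 − 0.7820) ≈ 6.2000*0.4669 ≈ 2.8948.
Half-width = 1.96*2.8948 ≈ 5.6738
95% CI: 41 ± 5.6738 = [35.3262, 46.6738]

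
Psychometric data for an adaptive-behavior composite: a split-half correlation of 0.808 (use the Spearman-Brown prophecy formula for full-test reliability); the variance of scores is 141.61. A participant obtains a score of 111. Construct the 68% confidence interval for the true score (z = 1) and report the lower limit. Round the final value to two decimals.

σ = 141.61^(1/2) = 11.900
Full-length reliability (Spearman-Brown) = 2(0.808)/(1+0.808) ≈ 0.894
SEM = 11.900·√(1 − 0.894) ≈ 3.878
Margin = 1 · 3.878 ≈ 3.878
Lower bound: 111 − 3.878 = 107.122

107.12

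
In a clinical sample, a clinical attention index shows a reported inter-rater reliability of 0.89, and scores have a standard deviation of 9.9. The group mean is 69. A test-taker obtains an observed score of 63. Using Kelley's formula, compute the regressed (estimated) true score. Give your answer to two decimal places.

63.66

Estimated true score = 0.890·63 + (1 − 0.890)·69 ≈ 63.660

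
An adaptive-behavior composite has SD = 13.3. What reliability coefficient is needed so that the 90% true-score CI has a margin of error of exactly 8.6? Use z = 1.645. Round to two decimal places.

0.85

Required SEM = 8.6 / 1.645 ≃ 5.2280
r = 1 − (SEM / SD)² = 1 − (5.2280 / 13.3)² ≃ 1 − 0.1545 ≃ 0.8455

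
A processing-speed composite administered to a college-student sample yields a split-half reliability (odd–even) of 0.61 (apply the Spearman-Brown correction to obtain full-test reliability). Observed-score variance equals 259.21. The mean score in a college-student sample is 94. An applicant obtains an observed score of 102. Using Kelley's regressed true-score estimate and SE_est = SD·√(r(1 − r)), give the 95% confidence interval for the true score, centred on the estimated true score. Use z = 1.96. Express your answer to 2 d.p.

[86.54, 113.58]

SD = √259.21 = 16.1000
Spearman-Brown: r = 2(0.61) / (1 + 0.61) = 1.2200 / 1.6100 ≈ 0.7578
T̂ = 0.7578(102) + 0.2422(94) ≈ 100.0621
SE_est = SD · √(r(1 − r)) = 16.1000 · √0.1836 ≈ 16.1000 · 0.4284 ≈ 6.8978
95% CI: 100.0621 ± 13.5197 ≈ (86.5424, 113.5819)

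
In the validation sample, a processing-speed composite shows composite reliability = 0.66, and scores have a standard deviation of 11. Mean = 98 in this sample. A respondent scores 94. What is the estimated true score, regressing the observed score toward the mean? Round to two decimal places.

T̂ = r·X + (1 − r)·M = 0.6600*94 + 0.3400*98 = 62.0400 + 33.3200 ≈ 95.3600

95.36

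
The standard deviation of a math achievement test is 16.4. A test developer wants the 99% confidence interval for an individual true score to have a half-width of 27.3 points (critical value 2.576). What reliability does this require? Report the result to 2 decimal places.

SEM needed = half-width / z = 27.3/2.576 ≈ 10.598
r = 1 − (10.598/16.4)² ≈ 1 − 0.418 ≈ 0.582

0.58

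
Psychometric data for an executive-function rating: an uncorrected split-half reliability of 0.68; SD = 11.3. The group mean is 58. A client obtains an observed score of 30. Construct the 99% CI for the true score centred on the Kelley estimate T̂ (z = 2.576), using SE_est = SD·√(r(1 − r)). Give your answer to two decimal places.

Spearman-Brown: r = 2(0.68) / (1 + 0.68) = 1.36000 / 1.68000 ≈ 0.80952
T̂ = r·X + (1 − r)·M = 0.80952*30 + 0.19048*58 ≈ 24.28571 + 11.04762 ≈ 35.33333
SE_est = SD * √(r(1 − r)) = 11.30000 * √0.15420 ≈ 11.30000 * 0.39268 ≈ 4.43725
99% CI: 35.33333 ± 11.43035 ≈ (23.90299, 46.76368)

[23.90, 46.76]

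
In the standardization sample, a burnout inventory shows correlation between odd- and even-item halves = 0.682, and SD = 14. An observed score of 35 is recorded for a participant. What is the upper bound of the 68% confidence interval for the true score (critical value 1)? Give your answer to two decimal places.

r_full = 2·0.682 / (1 + 0.682) ≈ 0.811
The standard error of measurement is 14.000*√(1 − 0.811) ≈ 14.000*0.435 ≈ 6.087.
Half-width = 1*6.087 ≈ 6.087
Upper bound: 35 + 6.087 = 41.087

41.09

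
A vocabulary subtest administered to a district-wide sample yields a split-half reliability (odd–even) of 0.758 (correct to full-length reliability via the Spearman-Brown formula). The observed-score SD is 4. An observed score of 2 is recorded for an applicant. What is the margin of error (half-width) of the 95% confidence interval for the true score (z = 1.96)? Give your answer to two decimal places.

2.91

Full-length reliability (Spearman-Brown) = 2(0.758)/(1+0.758) ≃ 0.8623
SEM = 4.0000·√(1 − 0.8623) ≃ 1.4841
Margin = 1.96 · 1.4841 ≃ 2.9088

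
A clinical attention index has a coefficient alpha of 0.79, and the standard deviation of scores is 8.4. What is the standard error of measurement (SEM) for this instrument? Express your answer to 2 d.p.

SEM = 8.400·√(1 − 0.790) ≃ 3.849

3.85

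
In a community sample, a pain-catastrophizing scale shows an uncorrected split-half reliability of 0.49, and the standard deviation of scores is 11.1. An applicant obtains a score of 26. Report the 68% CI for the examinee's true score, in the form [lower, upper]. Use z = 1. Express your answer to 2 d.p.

[19.51, 32.49]

r_full = 2·0.49 / (1 + 0.49) ≃ 0.658
SEM = 11.100 · √(1 − 0.658) = 11.100 · √0.342 ≃ 11.100 · 0.585 ≃ 6.494
Half-width = 1·6.494 ≃ 6.494
CI = 26 ± 6.494 → [19.506, 32.494]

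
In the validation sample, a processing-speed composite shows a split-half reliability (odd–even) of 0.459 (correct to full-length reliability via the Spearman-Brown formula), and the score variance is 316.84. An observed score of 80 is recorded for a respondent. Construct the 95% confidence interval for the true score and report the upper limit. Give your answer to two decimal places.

SD = √316.84 = 17.8000
Spearman-Brown: r = 2(0.459) / (1 + 0.459) = 0.9180 / 1.4590 ≈ 0.6292
SEM = 17.8000×√(1 − 0.6292) ≈ 10.8390
1.96 × SEM ≈ 21.2445
Upper limit = 80 + 21.2445 ≈ 101.2445

101.24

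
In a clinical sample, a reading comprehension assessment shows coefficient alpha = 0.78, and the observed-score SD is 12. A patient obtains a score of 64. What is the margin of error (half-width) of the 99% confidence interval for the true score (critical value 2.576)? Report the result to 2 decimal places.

14.50

SEM = 12.000 × √(1 − 0.780) = 12.000 × √0.220 ≈ 12.000 × 0.469 ≈ 5.628
Half-width = 2.576×5.628 ≈ 14.499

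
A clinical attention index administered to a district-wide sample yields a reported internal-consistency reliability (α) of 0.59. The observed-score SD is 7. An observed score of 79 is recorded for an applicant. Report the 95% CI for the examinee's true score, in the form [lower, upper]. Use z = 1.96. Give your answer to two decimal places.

[70.21, 87.79]

SEM = 7.0000·√(1 − 0.5900) ≃ 4.4822
1.96 · SEM ≃ 8.7851
CI = 79 ± 8.7851 → [70.2149, 87.7851]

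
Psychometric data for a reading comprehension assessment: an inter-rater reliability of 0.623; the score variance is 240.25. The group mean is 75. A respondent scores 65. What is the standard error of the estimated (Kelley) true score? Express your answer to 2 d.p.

SD = √240.25 ≈ 15.500
SE_est = SD · √(r(1 − r)) = 15.500 · √0.235 ≈ 15.500 · 0.485 ≈ 7.512

7.51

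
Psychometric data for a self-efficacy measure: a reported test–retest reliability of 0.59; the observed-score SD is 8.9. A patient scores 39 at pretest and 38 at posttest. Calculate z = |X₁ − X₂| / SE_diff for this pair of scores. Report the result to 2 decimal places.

SEM = 8.900 × √(1 − 0.590) = 8.900 × √0.410 ≃ 8.900 × 0.640 ≃ 5.699
SE_diff = SEM × √2 ≃ 5.699 × 1.414 ≃ 8.059
z = |39 − 38| / 8.059 = 1 / 8.059 ≃ 0.124

0.12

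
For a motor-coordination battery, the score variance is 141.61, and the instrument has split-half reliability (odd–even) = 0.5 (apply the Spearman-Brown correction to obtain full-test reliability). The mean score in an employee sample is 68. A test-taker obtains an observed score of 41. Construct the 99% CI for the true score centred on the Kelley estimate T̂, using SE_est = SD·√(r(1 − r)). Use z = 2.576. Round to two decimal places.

σ = 141.61^(1/2) = 11.9000
Full-length reliability (Spearman-Brown) = 2(0.5)/(1+0.5) ≈ 0.6667
T̂ = r·X + (1 − r)·M = 0.6667*41 + 0.3333*68 ≈ 27.3333 + 22.6667 ≈ 50.0000
SE_est = SD * √(r(1 − r)) = 11.9000 * √0.2222 ≈ 11.9000 * 0.4714 ≈ 5.6097
99% CI: 50.0000 ± 14.4506 ≈ (35.5494, 64.4506)

[35.55, 64.45]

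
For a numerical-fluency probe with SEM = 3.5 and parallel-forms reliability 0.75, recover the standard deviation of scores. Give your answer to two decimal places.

7.00

SD = SEM / √(1 − r) = 3.5 / √0.250 ≈ 3.5 / 0.500 ≈ 7.000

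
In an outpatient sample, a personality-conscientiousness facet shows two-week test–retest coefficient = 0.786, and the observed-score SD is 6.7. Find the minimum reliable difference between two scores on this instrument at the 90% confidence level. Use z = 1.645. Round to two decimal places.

7.21

SEM = 6.7000 * √(1 − 0.7860) = 6.7000 * √0.2140 ≈ 6.7000 * 0.4626 ≈ 3.0994
SE_diff = √2 * SEM ≈ 4.3833
Minimum reliable difference = 1.645 * SE_diff ≈ 1.645 * 4.3833 ≈ 7.2105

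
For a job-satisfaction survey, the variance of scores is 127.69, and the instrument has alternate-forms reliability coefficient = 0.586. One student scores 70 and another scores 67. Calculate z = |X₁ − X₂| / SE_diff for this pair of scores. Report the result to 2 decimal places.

σ = 127.69^(1/2) = 11.3000
SEM = 11.3000*√(1 − 0.5860) ≃ 7.2707
SE_diff = √2 * SEM ≃ 10.2824
z = 3 / 10.2824 ≃ 0.2918

0.29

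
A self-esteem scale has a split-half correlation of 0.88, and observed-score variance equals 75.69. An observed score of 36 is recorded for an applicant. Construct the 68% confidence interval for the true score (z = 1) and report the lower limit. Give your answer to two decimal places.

SD = √75.69 = 8.700
r_full = 2·0.88 / (1 + 0.88) ≈ 0.936
SEM = 8.700 × √(1 − 0.936) = 8.700 × √0.064 ≈ 8.700 × 0.253 ≈ 2.198
Half-width = 1×2.198 ≈ 2.198
Lower bound: 36 − 2.198 = 33.802

33.80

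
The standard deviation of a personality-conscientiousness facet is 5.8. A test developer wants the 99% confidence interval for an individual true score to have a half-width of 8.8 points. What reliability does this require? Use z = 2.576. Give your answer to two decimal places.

Required SEM = 8.8 / 2.576 ≈ 3.4161
r = 1 − (SEM / SD)² = 1 − (3.4161 / 5.8)² ≈ 1 − 0.3469 ≈ 0.6531

0.65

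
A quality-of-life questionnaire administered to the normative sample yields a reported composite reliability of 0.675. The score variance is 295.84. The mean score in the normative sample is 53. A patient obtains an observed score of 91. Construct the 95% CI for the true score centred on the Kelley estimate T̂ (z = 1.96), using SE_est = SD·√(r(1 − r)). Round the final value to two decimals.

SD = √295.84 ≈ 17.20000
T̂ = 0.67500(91) + 0.32500(53) ≈ 78.65000
SE_est = SD * √(r(1 − r)) = 17.20000 * √0.21937 ≈ 17.20000 * 0.46837 ≈ 8.05605
CI = 78.65000 ± 1.96 * 8.05605 → [62.86015, 94.43985]

[62.86, 94.44]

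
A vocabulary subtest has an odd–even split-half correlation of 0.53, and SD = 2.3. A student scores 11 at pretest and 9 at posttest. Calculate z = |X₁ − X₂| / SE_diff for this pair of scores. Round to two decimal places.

r_full = 2·0.53 / (1 + 0.53) ≃ 0.693
SEM = 2.300×√(1 − 0.693) ≃ 1.275
SE_diff = √2 × SEM ≃ 1.803
z = |11 − 9| / 1.803 = 2 / 1.803 ≃ 1.109

1.11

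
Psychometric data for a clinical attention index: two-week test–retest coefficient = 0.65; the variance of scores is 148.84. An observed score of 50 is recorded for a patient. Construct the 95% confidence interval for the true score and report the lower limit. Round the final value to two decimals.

SD = √148.84 ≈ 12.200
SEM = 12.200·√(1 − 0.650) ≈ 7.218
Half-width = 1.96·7.218 ≈ 14.147
Lower bound: 50 − 14.147 = 35.853

35.85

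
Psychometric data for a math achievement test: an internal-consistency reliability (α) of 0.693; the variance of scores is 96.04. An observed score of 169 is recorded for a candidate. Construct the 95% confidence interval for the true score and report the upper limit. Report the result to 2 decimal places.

σ = 96.04^(1/2) = 9.800
SEM = 9.800 × √(1 − 0.693) = 9.800 × √0.307 ≈ 9.800 × 0.554 ≈ 5.430
1.96 × SEM ≈ 10.643
Upper limit = 169 + 10.643 ≈ 179.643

179.64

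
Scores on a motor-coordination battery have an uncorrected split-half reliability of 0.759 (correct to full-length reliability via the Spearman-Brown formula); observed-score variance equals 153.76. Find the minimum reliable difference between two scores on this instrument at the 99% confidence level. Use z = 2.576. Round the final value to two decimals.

16.72

σ = 153.76^(1/2) = 12.400
Full-length reliability (Spearman-Brown) = 2(0.759)/(1+0.759) ≈ 0.863
SEM = 12.400 × √(1 − 0.863) = 12.400 × √0.137 ≈ 12.400 × 0.370 ≈ 4.590
SE_diff = SEM × √2 ≈ 4.590 × 1.414 ≈ 6.491
Minimum reliable difference = 2.576 × SE_diff ≈ 2.576 × 6.491 ≈ 16.721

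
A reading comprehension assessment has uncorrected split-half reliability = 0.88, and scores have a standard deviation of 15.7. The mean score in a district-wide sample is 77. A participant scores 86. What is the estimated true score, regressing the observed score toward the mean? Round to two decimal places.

Full-length reliability (Spearman-Brown) = 2(0.88)/(1+0.88) ≃ 0.936
T̂ = 0.936(86) + 0.064(77) ≃ 85.426

85.43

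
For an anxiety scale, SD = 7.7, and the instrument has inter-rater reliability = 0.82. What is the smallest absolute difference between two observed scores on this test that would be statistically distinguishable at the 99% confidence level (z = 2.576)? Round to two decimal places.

11.90

The standard error of measurement is 7.7000×√(1 − 0.8200) ≈ 7.7000×0.4243 ≈ 3.2668.
SE_diff = SEM × √2 ≈ 3.2668 × 1.4142 ≈ 4.6200
Minimum reliable difference = 2.576 × SE_diff ≈ 2.576 × 4.6200 ≈ 11.9011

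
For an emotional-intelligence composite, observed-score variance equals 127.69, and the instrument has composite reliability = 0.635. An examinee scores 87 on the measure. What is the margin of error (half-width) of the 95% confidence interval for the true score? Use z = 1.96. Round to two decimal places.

σ = 127.69^(1/2) = 11.3000
SEM = 11.3000 · √(1 − 0.6350) = 11.3000 · √0.3650 ≃ 11.3000 · 0.6042 ≃ 6.8269
Margin = 1.96 · 6.8269 ≃ 13.3808

13.38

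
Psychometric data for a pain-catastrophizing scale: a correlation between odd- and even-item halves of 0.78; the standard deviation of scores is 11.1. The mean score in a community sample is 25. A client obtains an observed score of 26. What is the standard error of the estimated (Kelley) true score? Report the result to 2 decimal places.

Full-length reliability (Spearman-Brown) = 2(0.78)/(1+0.78) ≈ 0.8764
SE_est = SD × √(r(1 − r)) = 11.1000 × √0.1083 ≈ 11.1000 × 0.3291 ≈ 3.6532

3.65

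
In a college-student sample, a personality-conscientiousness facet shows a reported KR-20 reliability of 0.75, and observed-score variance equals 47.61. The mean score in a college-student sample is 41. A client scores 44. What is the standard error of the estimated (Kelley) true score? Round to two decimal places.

2.99

SD = √47.61 = 6.90000
SE_est = SD · √(r(1 − r)) = 6.90000 · √0.18750 ≃ 6.90000 · 0.43301 ≃ 2.98779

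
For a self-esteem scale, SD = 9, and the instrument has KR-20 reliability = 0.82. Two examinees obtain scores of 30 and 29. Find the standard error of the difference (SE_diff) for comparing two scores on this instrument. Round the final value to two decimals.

5.40

SEM = 9.000*√(1 − 0.820) ≈ 3.818
SE_diff = √2 * SEM ≈ 5.400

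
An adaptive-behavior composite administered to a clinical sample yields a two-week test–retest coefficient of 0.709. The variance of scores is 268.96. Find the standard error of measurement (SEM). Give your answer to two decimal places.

8.85

SD = √268.96 = 16.40000
SEM = 16.40000 × √(1 − 0.70900) = 16.40000 × √0.29100 ≈ 16.40000 × 0.53944 ≈ 8.84688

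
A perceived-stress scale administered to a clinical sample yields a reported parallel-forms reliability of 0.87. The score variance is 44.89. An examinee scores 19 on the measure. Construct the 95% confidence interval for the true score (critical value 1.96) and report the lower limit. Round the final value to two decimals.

σ = 44.89^(1/2) = 6.700
The standard error of measurement is 6.700×√(1 − 0.870) ≈ 6.700×0.361 ≈ 2.416.
Margin = 1.96 × 2.416 ≈ 4.735
Lower limit = 19 − 4.735 ≈ 14.265

14.27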